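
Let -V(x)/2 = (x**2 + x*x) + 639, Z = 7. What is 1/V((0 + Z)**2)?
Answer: -1/10882 ≈ -9.1895e-5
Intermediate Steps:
V(x) = -1278 - 4*x**2 (V(x) = -2*((x**2 + x*x) + 639) = -2*((x**2 + x**2) + 639) = -2*(2*x**2 + 639) = -2*(639 + 2*x**2) = -1278 - 4*x**2)
1/V((0 + Z)**2) = 1/(-1278 - 4*(0 + 7)**4) = 1/(-1278 - 4*(7**2)**2) = 1/(-1278 - 4*49**2) = 1/(-1278 - 4*2401) = 1/(-1278 - 9604) = 1/(-10882) = -1/10882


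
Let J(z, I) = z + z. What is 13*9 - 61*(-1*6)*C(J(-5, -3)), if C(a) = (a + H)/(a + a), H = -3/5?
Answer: 15549/50 ≈ 310.98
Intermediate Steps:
J(z, I) = 2*z
H = -⅗ (H = -3*⅕ = -⅗ ≈ -0.60000)
C(a) = (-⅗ + a)/(2*a) (C(a) = (a - ⅗)/(a + a) = (-⅗ + a)/((2*a)) = (-⅗ + a)*(1/(2*a)) = (-⅗ + a)/(2*a))
13*9 - 61*(-1*6)*C(J(-5, -3)) = 13*9 - 61*(-1*6)*(-3 + 5*(2*(-5)))/(10*((2*(-5)))) = 117 - (-366)*(⅒)*(-3 + 5*(-10))/(-10) = 117 - (-366)*(⅒)*(-⅒)*(-3 - 50) = 117 - (-366)*(⅒)*(-⅒)*(-53) = 117 - (-366)*53/100 = 117 - 61*(-159/50) = 117 + 9699/50 = 15549/50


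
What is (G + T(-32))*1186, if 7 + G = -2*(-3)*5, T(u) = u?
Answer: -10674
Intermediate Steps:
G = 23 (G = -7 - 2*(-3)*5 = -7 + 6*5 = -7 + 30 = 23)
(G + T(-32))*1186 = (23 - 32)*1186 = -9*1186 = -10674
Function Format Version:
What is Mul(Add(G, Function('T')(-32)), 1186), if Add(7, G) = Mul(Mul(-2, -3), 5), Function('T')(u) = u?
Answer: -10674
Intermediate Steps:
G = 23 (G = Add(-7, Mul(Mul(-2, -3), 5)) = Add(-7, Mul(6, 5)) = Add(-7, 30) = 23)
Mul(Add(G, Function('T')(-32)), 1186) = Mul(Add(23, -32), 1186) = Mul(-9, 1186) = -10674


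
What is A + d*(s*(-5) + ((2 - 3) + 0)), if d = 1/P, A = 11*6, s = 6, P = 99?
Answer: 6503/99 ≈ 65.687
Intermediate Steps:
A = 66
d = 1/99 ≈ 0.010101
A + d*(s*(-5) + ((2 - 3) + 0)) = 66 + (6*(-5) + ((2 - 3) + 0))/99 = 66 + (-30 + (-1 + 0))/99 = 66 + (-30 - 1)/99 = 66 + (1/99)*(-31) = 66 - 31/99 = 6503/99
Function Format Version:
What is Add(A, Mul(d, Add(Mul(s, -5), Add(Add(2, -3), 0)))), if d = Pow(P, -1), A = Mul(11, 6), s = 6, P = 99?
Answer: Rational(6503, 99) ≈ 65.687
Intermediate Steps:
A = 66
d = Rational(1, 99) (d = Pow(99, -1) = Rational(1, 99) ≈ 0.010101)
Add(A, Mul(d, Add(Mul(s, -5), Add(Add(2, -3), 0)))) = Add(66, Mul(Rational(1, 99), Add(Mul(6, -5), Add(Add(2, -3), 0)))) = Add(66, Mul(Rational(1, 99), Add(-30, Add(-1, 0)))) = Add(66, Mul(Rational(1, 99), Add(-30, -1))) = Add(66, Mul(Rational(1, 99), -31)) = Add(66, Rational(-31, 99)) = Rational(6503, 99)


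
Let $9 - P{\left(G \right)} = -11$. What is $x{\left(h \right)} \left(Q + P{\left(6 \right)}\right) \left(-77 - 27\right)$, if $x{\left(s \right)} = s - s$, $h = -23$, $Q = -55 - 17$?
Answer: $0$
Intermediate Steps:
$P{\left(G \right)} = 20$ ($P{\left(G \right)} = 9 - -11 = 9 + 11 = 20$)
$Q = -72$
$x{\left(s \right)} = 0$
$x{\left(h \right)} \left(Q + P{\left(6 \right)}\right) \left(-77 - 27\right) = 0 \left(-72 + 20\right) \left(-77 - 27\right) = 0 \left(\left(-52\right) \left(-104\right)\right) = 0 \cdot 5408 = 0$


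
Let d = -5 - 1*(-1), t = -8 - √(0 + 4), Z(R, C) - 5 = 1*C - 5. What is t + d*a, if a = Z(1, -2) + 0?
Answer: -2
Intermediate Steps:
Z(R, C) = C (Z(R, C) = 5 + (1*C - 5) = 5 + (C - 5) = 5 + (-5 + C) = C)
t = -10 (t = -8 - √4 = -8 - 1*2 = -8 - 2 = -10)
a = -2 (a = -2 + 0 = -2)
d = -4 (d = -5 + 1 = -4)
t + d*a = -10 - 4*(-2) = -10 + 8 = -2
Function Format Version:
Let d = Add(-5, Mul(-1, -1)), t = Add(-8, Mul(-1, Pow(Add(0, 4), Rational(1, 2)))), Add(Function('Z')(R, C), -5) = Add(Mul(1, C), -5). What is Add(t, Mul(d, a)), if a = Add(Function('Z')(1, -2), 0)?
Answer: -2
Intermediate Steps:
Function('Z')(R, C) = C (Function('Z')(R, C) = Add(5, Add(Mul(1, C), -5)) = Add(5, Add(C, -5)) = Add(5, Add(-5, C)) = C)
t = -10 (t = Add(-8, Mul(-1, Pow(4, Rational(1, 2)))) = Add(-8, Mul(-1, 2)) = Add(-8, -2) = -10)
a = -2 (a = Add(-2, 0) = -2)
d = -4 (d = Add(-5, 1) = -4)
Add(t, Mul(d, a)) = Add(-10, Mul(-4, -2)) = Add(-10, 8) = -2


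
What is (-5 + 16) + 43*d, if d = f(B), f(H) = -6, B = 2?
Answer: -247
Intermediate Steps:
d = -6
(-5 + 16) + 43*d = (-5 + 16) + 43*(-6) = 11 - 258 = -247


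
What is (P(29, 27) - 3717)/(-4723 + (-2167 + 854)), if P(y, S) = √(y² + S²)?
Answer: 1239/2012 - √1570/6036 ≈ 0.60924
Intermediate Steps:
P(y, S) = √(S² + y²)
(P(29, 27) - 3717)/(-4723 + (-2167 + 854)) = (√(27² + 29²) - 3717)/(-4723 + (-2167 + 854)) = (√(729 + 841) - 3717)/(-4723 - 1313) = (√1570 - 3717)/(-6036) = (-3717 + √1570)*(-1/6036) = 1239/2012 - √1570/6036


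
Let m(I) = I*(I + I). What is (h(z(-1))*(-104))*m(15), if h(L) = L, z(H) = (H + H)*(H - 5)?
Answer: -561600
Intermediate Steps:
z(H) = 2*H*(-5 + H) (z(H) = (2*H)*(-5 + H) = 2*H*(-5 + H))
m(I) = 2*I² (m(I) = I*(2*I) = 2*I²)
(h(z(-1))*(-104))*m(15) = ((2*(-1)*(-5 - 1))*(-104))*(2*15²) = ((2*(-1)*(-6))*(-104))*(2*225) = (12*(-104))*450 = -1248*450 = -561600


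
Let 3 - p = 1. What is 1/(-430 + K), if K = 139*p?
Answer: -1/152 ≈ -0.0065789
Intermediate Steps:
p = 2 (p = 3 - 1*1 = 3 - 1 = 2)
K = 278 (K = 139*2 = 278)
1/(-430 + K) = 1/(-430 + 278) = 1/(-152) = -1/152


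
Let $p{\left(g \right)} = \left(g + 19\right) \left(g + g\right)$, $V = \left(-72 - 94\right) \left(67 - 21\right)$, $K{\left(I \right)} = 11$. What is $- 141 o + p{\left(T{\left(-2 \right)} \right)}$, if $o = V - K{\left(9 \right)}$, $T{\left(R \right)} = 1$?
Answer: $1078267$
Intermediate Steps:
$V = -7636$ ($V = \left(-166\right) 46 = -7636$)
$p{\left(g \right)} = 2 g \left(19 + g\right)$ ($p{\left(g \right)} = \left(19 + g\right) 2 g = 2 g \left(19 + g\right)$)
$o = -7647$ ($o = -7636 - 11 = -7647$)
$- 141 o + p{\left(T{\left(-2 \right)} \right)} = \left(-141\right) \left(-7647\right) + 2 \cdot 1 \left(19 + 1\right) = 1078227 + 2 \cdot 1 \cdot 20 = 1078227 + 40 = 1078267$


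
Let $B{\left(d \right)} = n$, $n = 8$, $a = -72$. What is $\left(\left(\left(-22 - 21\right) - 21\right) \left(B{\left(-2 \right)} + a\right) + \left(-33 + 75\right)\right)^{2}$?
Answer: $17123044$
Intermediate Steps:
$B{\left(d \right)} = 8$
$\left(\left(\left(-22 - 21\right) - 21\right) \left(B{\left(-2 \right)} + a\right) + \left(-33 + 75\right)\right)^{2} = \left(\left(\left(-22 - 21\right) - 21\right) \left(8 - 72\right) + \left(-33 + 75\right)\right)^{2} = \left(\left(-43 - 21\right) \left(-64\right) + 42\right)^{2} = \left(\left(-64\right) \left(-64\right) + 42\right)^{2} = \left(4096 + 42\right)^{2} = 4138^{2} = 17123044$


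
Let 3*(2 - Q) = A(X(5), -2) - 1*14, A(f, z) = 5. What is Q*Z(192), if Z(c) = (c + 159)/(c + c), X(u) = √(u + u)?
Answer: 585/128 ≈ 4.5703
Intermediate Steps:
X(u) = √2*√u (X(u) = √(2*u) = √2*√u)
Z(c) = (159 + c)/(2*c) (Z(c) = (159 + c)/((2*c)) = (159 + c)*(1/(2*c)) = (159 + c)/(2*c))
Q = 5 (Q = 2 - (5 - 1*14)/3 = 2 - (5 - 14)/3 = 2 - ⅓*(-9) = 2 + 3 = 5)
Q*Z(192) = 5*((½)*(159 + 192)/192) = 5*((½)*(1/192)*351) = 5*(117/128) = 585/128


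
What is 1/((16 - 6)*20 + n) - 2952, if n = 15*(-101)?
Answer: -3881881/1315 ≈ -2952.0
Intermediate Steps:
n = -1515
1/((16 - 6)*20 + n) - 2952 = 1/((16 - 6)*20 - 1515) - 2952 = 1/(10*20 - 1515) - 2952 = 1/(200 - 1515) - 2952 = 1/(-1315) - 2952 = -1/1315 - 2952 = -3881881/1315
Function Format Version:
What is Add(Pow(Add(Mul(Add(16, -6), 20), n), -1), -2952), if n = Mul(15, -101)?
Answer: Rational(-3881881, 1315) ≈ -2952.0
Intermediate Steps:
n = -1515
Add(Pow(Add(Mul(Add(16, -6), 20), n), -1), -2952) = Add(Pow(Add(Mul(Add(16, -6), 20), -1515), -1), -2952) = Add(Pow(Add(Mul(10, 20), -1515), -1), -2952) = Add(Pow(Add(200, -1515), -1), -2952) = Add(Pow(-1315, -1), -2952) = Add(Rational(-1, 1315), -2952) = Rational(-3881881, 1315)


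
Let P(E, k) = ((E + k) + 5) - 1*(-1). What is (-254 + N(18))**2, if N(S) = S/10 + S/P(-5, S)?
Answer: 569729161/9025 ≈ 63128.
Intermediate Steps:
P(E, k) = 6 + E + k (P(E, k) = (5 + E + k) + 1 = 6 + E + k)
N(S) = S/10 + S/(1 + S) (N(S) = S/10 + S/(6 - 5 + S) = S*(1/10) + S/(1 + S) = S/10 + S/(1 + S))
(-254 + N(18))**2 = (-254 + (1/10)*18*(11 + 18)/(1 + 18))**2 = (-254 + (1/10)*18*29/19)**2 = (-254 + (1/10)*18*(1/19)*29)**2 = (-254 + 261/95)**2 = (-23869/95)**2 = 569729161/9025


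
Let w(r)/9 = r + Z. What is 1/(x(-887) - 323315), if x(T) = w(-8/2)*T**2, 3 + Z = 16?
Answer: 1/63404974 ≈ 1.5772e-8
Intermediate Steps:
Z = 13 (Z = -3 + 16 = 13)
w(r) = 117 + 9*r (w(r) = 9*(r + 13) = 9*(13 + r) = 117 + 9*r)
x(T) = 81*T**2 (x(T) = (117 + 9*(-8/2))*T**2 = (117 + 9*(-8*1/2))*T**2 = (117 + 9*(-4))*T**2 = (117 - 36)*T**2 = 81*T**2)
1/(x(-887) - 323315) = 1/(81*(-887)**2 - 323315) = 1/(81*786769 - 323315) = 1/(63728289 - 323315) = 1/63404974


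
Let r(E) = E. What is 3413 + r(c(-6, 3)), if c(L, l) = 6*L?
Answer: 3377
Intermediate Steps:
3413 + r(c(-6, 3)) = 3413 + 6*(-6) = 3413 - 36 = 3377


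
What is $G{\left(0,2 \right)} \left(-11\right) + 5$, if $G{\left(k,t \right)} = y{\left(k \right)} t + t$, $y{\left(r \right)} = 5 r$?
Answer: $-17$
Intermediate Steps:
$G{\left(k,t \right)} = t + 5 k t$ ($G{\left(k,t \right)} = 5 k t + t = t + 5 k t$)
$G{\left(0,2 \right)} \left(-11\right) + 5 = 2 \left(1 + 5 \cdot 0\right) \left(-11\right) + 5 = 2 \left(1 + 0\right) \left(-11\right) + 5 = 2 \cdot 1 \left(-11\right) + 5 = 2 \left(-11\right) + 5 = -22 + 5 = -17$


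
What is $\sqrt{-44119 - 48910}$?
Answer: $i \sqrt{93029} \approx 305.01 i$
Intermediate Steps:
$\sqrt{-44119 - 48910} = \sqrt{-93029} = i \sqrt{93029}$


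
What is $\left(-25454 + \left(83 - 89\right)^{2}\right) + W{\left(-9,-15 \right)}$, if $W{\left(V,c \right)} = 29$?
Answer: $-25389$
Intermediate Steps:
$\left(-25454 + \left(83 - 89\right)^{2}\right) + W{\left(-9,-15 \right)} = \left(-25454 + \left(83 - 89\right)^{2}\right) + 29 = \left(-25454 + \left(-6\right)^{2}\right) + 29 = \left(-25454 + 36\right) + 29 = -25418 + 29 = -25389$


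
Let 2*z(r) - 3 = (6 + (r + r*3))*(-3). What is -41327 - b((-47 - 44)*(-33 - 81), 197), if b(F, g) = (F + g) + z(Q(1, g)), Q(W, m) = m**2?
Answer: 361927/2 ≈ 1.8096e+5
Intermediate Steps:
z(r) = -15/2 - 6*r (z(r) = 3/2 + ((6 + (r + r*3))*(-3))/2 = 3/2 + ((6 + (r + 3*r))*(-3))/2 = 3/2 + ((6 + 4*r)*(-3))/2 = 3/2 + (-18 - 12*r)/2 = 3/2 + (-9 - 6*r) = -15/2 - 6*r)
b(F, g) = -15/2 + F + g - 6*g**2 (b(F, g) = (F + g) + (-15/2 - 6*g**2) = -15/2 + F + g - 6*g**2)
-41327 - b((-47 - 44)*(-33 - 81), 197) = -41327 - (-15/2 + (-47 - 44)*(-33 - 81) + 197 - 6*197**2) = -41327 - (-15/2 - 91*(-114) + 197 - 6*38809) = -41327 - (-15/2 + 10374 + 197 - 232854) = -41327 - 1*(-444581/2) = -41327 + 444581/2 = 361927/2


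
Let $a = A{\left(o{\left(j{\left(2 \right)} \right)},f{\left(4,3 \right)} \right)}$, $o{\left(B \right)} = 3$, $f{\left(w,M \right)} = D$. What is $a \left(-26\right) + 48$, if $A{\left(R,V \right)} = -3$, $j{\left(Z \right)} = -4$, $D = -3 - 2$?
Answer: $126$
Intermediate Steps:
$D = -5$
$f{\left(w,M \right)} = -5$
$a = -3$
$a \left(-26\right) + 48 = \left(-3\right) \left(-26\right) + 48 = 78 + 48 = 126$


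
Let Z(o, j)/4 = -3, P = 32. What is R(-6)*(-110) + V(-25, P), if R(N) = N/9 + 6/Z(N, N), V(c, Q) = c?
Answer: 310/3 ≈ 103.33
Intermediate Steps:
Z(o, j) = -12 (Z(o, j) = 4*(-3) = -12)
R(N) = -1/2 + N/9 (R(N) = N/9 + 6/(-12) = N*(1/9) + 6*(-1/12) = N/9 - 1/2 = -1/2 + N/9)
R(-6)*(-110) + V(-25, P) = (-1/2 + (1/9)*(-6))*(-110) - 25 = (-1/2 - 2/3)*(-110) - 25 = -7/6*(-110) - 25 = 385/3 - 25 = 310/3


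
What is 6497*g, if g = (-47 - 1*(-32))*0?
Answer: 0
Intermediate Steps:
g = 0 (g = (-47 + 32)*0 = -15*0 = 0)
6497*g = 6497*0 = 0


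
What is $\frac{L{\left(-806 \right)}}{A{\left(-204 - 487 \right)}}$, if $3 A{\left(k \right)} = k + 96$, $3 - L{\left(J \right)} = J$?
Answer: $- \frac{2427}{595} \approx -4.079$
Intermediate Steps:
$L{\left(J \right)} = 3 - J$
$A{\left(k \right)} = 32 + \frac{k}{3}$ ($A{\left(k \right)} = \frac{k + 96}{3} = \frac{96 + k}{3} = 32 + \frac{k}{3}$)
$\frac{L{\left(-806 \right)}}{A{\left(-204 - 487 \right)}} = \frac{3 - -806}{32 + \frac{-204 - 487}{3}} = \frac{3 + 806}{32 + \frac{-204 - 487}{3}} = \frac{809}{32 + \frac{1}{3} \left(-691\right)} = \frac{809}{32 - \frac{691}{3}} = \frac{809}{- \frac{595}{3}} = 809 \left(- \frac{3}{595}\right) = - \frac{2427}{595}$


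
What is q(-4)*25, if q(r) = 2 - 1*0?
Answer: 50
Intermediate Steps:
q(r) = 2 (q(r) = 2 + 0 = 2)
q(-4)*25 = 2*25 = 50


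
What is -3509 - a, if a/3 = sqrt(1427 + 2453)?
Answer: -3509 - 6*sqrt(970) ≈ -3695.9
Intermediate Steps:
a = 6*sqrt(970) (a = 3*sqrt(1427 + 2453) = 3*sqrt(3880) = 3*(2*sqrt(970)) = 6*sqrt(970) ≈ 186.87)
-3509 - a = -3509 - 6*sqrt(970)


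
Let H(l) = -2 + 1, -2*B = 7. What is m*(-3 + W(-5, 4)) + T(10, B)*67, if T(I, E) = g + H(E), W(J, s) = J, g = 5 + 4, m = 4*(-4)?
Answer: 664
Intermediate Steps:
B = -7/2 (B = -1/2*7 = -7/2 ≈ -3.5000)
m = -16
g = 9
H(l) = -1
T(I, E) = 8 (T(I, E) = 9 - 1 = 8)
m*(-3 + W(-5, 4)) + T(10, B)*67 = -16*(-3 - 5) + 8*67 = -16*(-8) + 536 = 128 + 536 = 664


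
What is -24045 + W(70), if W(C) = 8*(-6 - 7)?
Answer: -24149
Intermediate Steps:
W(C) = -104 (W(C) = 8*(-13) = -104)
-24045 + W(70) = -24045 - 104 = -24149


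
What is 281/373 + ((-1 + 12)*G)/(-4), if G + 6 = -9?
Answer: 62669/1492 ≈ 42.003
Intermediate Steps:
G = -15 (G = -6 - 9 = -15)
281/373 + ((-1 + 12)*G)/(-4) = 281/373 + ((-1 + 12)*(-15))/(-4) = 281*(1/373) + (11*(-15))*(-1/4) = 281/373 - 165*(-1/4) = 281/373 + 165/4 = 62669/1492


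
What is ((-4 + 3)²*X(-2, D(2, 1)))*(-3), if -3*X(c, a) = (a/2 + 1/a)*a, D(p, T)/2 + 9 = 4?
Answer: 51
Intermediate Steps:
D(p, T) = -10 (D(p, T) = -18 + 2*4 = -18 + 8 = -10)
X(c, a) = -a*(1/a + a/2)/3 (X(c, a) = -(a/2 + 1/a)*a/3 = -(1/a + a/2)*a/3 = -a*(1/a + a/2)/3)
((-4 + 3)²*X(-2, D(2, 1)))*(-3) = ((-4 + 3)²*(-⅓ - ⅙*(-10)²))*(-3) = ((-1)²*(-⅓ - ⅙*100))*(-3) = (1*(-⅓ - 50/3))*(-3) = (1*(-17))*(-3) = -17*(-3) = 51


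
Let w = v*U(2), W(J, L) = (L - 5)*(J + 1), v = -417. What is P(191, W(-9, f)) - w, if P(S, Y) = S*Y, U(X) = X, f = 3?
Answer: 3890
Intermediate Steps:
W(J, L) = (1 + J)*(-5 + L) (W(J, L) = (-5 + L)*(1 + J) = (1 + J)*(-5 + L))
w = -834 (w = -417*2 = -834)
P(191, W(-9, f)) - w = 191*(-5 + 3 - 5*(-9) - 9*3) - 1*(-834) = 191*(-5 + 3 + 45 - 27) + 834 = 191*16 + 834 = 3056 + 834 = 3890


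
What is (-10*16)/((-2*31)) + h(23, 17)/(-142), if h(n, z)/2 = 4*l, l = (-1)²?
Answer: 5556/2201 ≈ 2.5243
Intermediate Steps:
l = 1
h(n, z) = 8 (h(n, z) = 2*(4*1) = 2*4 = 8)
(-10*16)/((-2*31)) + h(23, 17)/(-142) = (-10*16)/((-2*31)) + 8/(-142) = -160/(-62) + 8*(-1/142) = -160*(-1/62) - 4/71 = 80/31 - 4/71 = 5556/2201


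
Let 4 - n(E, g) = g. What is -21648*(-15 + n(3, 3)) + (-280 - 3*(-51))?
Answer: 302945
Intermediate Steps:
n(E, g) = 4 - g
-21648*(-15 + n(3, 3)) + (-280 - 3*(-51)) = -21648*(-15 + (4 - 1*3)) + (-280 - 3*(-51)) = -21648*(-15 + (4 - 3)) + (-280 + 153) = -21648*(-15 + 1) - 127 = -21648*(-14) - 127 = -1353*(-224) - 127 = 303072 - 127 = 302945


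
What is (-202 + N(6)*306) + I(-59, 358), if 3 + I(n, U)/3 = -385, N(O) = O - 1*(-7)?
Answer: 2612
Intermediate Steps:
N(O) = 7 + O (N(O) = O + 7 = 7 + O)
I(n, U) = -1164 (I(n, U) = -9 + 3*(-385) = -9 - 1155 = -1164)
(-202 + N(6)*306) + I(-59, 358) = (-202 + (7 + 6)*306) - 1164 = (-202 + 13*306) - 1164 = (-202 + 3978) - 1164 = 3776 - 1164 = 2612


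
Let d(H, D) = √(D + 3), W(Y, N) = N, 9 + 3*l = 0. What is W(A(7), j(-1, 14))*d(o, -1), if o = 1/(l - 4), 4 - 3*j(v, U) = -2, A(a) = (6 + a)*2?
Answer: 2*√2 ≈ 2.8284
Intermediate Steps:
l = -3 (l = -3 + (⅓)*0 = -3 + 0 = -3)
A(a) = 12 + 2*a
j(v, U) = 2 (j(v, U) = 4/3 - ⅓*(-2) = 4/3 + ⅔ = 2)
o = -⅐ (o = 1/(-3 - 4) = 1/(-7) = -⅐ ≈ -0.14286)
d(H, D) = √(3 + D)
W(A(7), j(-1, 14))*d(o, -1) = 2*√(3 - 1) = 2*√2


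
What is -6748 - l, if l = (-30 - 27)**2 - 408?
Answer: -9589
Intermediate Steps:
l = 2841 (l = (-57)**2 - 408 = 3249 - 408 = 2841)
-6748 - l = -6748 - 1*2841 = -6748 - 2841 = -9589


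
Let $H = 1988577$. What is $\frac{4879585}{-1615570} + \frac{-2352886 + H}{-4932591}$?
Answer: $- \frac{4696086072721}{1593789208374} \approx -2.9465$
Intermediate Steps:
$\frac{4879585}{-1615570} + \frac{-2352886 + H}{-4932591} = \frac{4879585}{-1615570} + \frac{-2352886 + 1988577}{-4932591} = 4879585 \left(- \frac{1}{1615570}\right) - - \frac{364309}{4932591} = - \frac{975917}{323114} + \frac{364309}{4932591} = - \frac{4696086072721}{1593789208374}$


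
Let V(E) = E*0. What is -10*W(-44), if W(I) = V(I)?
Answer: 0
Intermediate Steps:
V(E) = 0
W(I) = 0
-10*W(-44) = -10*0 = 0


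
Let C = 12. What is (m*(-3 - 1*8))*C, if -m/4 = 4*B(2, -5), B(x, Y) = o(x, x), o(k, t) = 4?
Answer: 8448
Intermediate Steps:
B(x, Y) = 4
m = -64 (m = -16*4 = -4*16 = -64)
(m*(-3 - 1*8))*C = -64*(-3 - 1*8)*12 = -64*(-3 - 8)*12 = -64*(-11)*12 = 704*12 = 8448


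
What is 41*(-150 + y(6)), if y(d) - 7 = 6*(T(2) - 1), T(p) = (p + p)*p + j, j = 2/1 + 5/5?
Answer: -3403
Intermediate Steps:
j = 3 (j = 2*1 + 5*(⅕) = 2 + 1 = 3)
T(p) = 3 + 2*p² (T(p) = (p + p)*p + 3 = (2*p)*p + 3 = 2*p² + 3 = 3 + 2*p²)
y(d) = 67 (y(d) = 7 + 6*((3 + 2*2²) - 1) = 7 + 6*((3 + 2*4) - 1) = 7 + 6*((3 + 8) - 1) = 7 + 6*(11 - 1) = 7 + 6*10 = 7 + 60 = 67)
41*(-150 + y(6)) = 41*(-150 + 67) = 41*(-83) = -3403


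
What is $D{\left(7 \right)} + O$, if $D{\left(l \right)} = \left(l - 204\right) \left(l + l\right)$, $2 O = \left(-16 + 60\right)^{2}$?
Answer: $-1790$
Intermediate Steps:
$O = 968$ ($O = \frac{\left(-16 + 60\right)^{2}}{2} = \frac{44^{2}}{2} = \frac{1}{2} \cdot 1936 = 968$)
$D{\left(l \right)} = 2 l \left(-204 + l\right)$ ($D{\left(l \right)} = \left(-204 + l\right) 2 l = 2 l \left(-204 + l\right)$)
$D{\left(7 \right)} + O = 2 \cdot 7 \left(-204 + 7\right) + 968 = 2 \cdot 7 \left(-197\right) + 968 = -2758 + 968 = -1790$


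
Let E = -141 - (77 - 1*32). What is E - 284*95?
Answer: -27166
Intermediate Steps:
E = -186 (E = -141 - (77 - 32) = -141 - 1*45 = -141 - 45 = -186)
E - 284*95 = -186 - 284*95 = -186 - 26980 = -27166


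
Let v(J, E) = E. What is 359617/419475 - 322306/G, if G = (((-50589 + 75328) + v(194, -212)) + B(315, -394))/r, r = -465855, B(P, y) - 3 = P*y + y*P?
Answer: -6298319381451752/9383236275 ≈ -6.7123e+5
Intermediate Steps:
B(P, y) = 3 + 2*P*y (B(P, y) = 3 + (P*y + y*P) = 3 + (P*y + P*y) = 3 + 2*P*y)
G = 44738/93171 (G = (((-50589 + 75328) - 212) + (3 + 2*315*(-394)))/(-465855) = ((24739 - 212) + (3 - 248220))*(-1/465855) = (24527 - 248217)*(-1/465855) = -223690*(-1/465855) = 44738/93171 ≈ 0.48017)
359617/419475 - 322306/G = 359617/419475 - 322306/44738/93171 = 359617*(1/419475) - 322306*93171/44738 = 359617/419475 - 15014786163/22369 = -6298319381451752/9383236275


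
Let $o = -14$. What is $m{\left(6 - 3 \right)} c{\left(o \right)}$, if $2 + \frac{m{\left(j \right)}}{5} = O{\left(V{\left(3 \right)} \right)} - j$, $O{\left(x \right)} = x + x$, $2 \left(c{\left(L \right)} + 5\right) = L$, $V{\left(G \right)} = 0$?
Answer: $300$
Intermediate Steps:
$c{\left(L \right)} = -5 + \frac{L}{2}$
$O{\left(x \right)} = 2 x$
$m{\left(j \right)} = -10 - 5 j$ ($m{\left(j \right)} = -10 + 5 \left(2 \cdot 0 - j\right) = -10 + 5 \left(0 - j\right) = -10 + 5 \left(- j\right) = -10 - 5 j$)
$m{\left(6 - 3 \right)} c{\left(o \right)} = \left(-10 - 5 \left(6 - 3\right)\right) \left(-5 + \frac{1}{2} \left(-14\right)\right) = \left(-10 - 5 \left(6 - 3\right)\right) \left(-5 - 7\right) = \left(-10 - 15\right) \left(-12\right) = \left(-25\right) \left(-12\right) = 300$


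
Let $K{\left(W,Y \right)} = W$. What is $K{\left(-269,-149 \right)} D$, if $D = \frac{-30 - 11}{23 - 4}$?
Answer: $\frac{11029}{19} \approx 580.47$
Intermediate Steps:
$D = - \frac{41}{19}$ ($D = - \frac{41}{23 - 4} = - \frac{41}{19} \approx -2.1579$)
$K{\left(-269,-149 \right)} D = \left(-269\right) \left(- \frac{41}{19}\right) = \frac{11029}{19}$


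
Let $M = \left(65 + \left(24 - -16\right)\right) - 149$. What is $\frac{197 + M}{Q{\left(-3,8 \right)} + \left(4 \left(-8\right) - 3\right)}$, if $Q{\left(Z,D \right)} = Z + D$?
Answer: $- \frac{51}{10} \approx -5.1$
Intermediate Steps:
$M = -44$ ($M = \left(65 + \left(24 + 16\right)\right) - 149 = \left(65 + 40\right) - 149 = 105 - 149 = -44$)
$Q{\left(Z,D \right)} = D + Z$
$\frac{197 + M}{Q{\left(-3,8 \right)} + \left(4 \left(-8\right) - 3\right)} = \frac{197 - 44}{\left(8 - 3\right) + \left(4 \left(-8\right) - 3\right)} = \frac{153}{5 - 35} = \frac{153}{-30} = 153 \left(- \frac{1}{30}\right) = - \frac{51}{10}$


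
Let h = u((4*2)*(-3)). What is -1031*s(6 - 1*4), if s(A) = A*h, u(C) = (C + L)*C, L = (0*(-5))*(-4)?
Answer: -1187712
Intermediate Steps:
L = 0 (L = 0*(-4) = 0)
u(C) = C² (u(C) = (C + 0)*C = C*C = C²)
h = 576 (h = ((4*2)*(-3))² = (8*(-3))² = (-24)² = 576)
s(A) = 576*A (s(A) = A*576 = 576*A)
-1031*s(6 - 1*4) = -593856*(6 - 1*4) = -593856*(6 - 4) = -593856*2 = -1031*1152 = -1187712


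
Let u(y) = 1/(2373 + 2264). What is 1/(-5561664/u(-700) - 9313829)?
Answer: -1/25798749797 ≈ -3.8762e-11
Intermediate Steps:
u(y) = 1/4637
1/(-5561664/u(-700) - 9313829) = 1/(-5561664/1/4637 - 9313829) = 1/(-5561664*4637 - 9313829) = 1/(-25789435968 - 9313829) = 1/(-25798749797) = -1/25798749797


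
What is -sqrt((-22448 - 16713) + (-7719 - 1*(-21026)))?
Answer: -I*sqrt(25854) ≈ -160.79*I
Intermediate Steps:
-sqrt((-22448 - 16713) + (-7719 - 1*(-21026))) = -sqrt(-39161 + (-7719 + 21026)) = -sqrt(-39161 + 13307) = -sqrt(-25854) = -I*sqrt(25854)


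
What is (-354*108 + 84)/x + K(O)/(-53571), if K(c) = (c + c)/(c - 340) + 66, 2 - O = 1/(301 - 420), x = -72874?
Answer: 41001643155938/78510045682467 ≈ 0.52225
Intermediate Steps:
O = 239/119 (O = 2 - 1/(301 - 420) = 2 - 1/(-119) = 2 - 1*(-1/119) = 2 + 1/119 = 239/119 ≈ 2.0084)
K(c) = 66 + 2*c/(-340 + c) (K(c) = (2*c)/(-340 + c) + 66 = 2*c/(-340 + c) + 66 = 66 + 2*c/(-340 + c))
(-354*108 + 84)/x + K(O)/(-53571) = (-354*108 + 84)/(-72874) + (68*(-330 + 239/119)/(-340 + 239/119))/(-53571) = (-38232 + 84)*(-1/72874) + (68*(-39031/119)/(-40221/119))*(-1/53571) = -38148*(-1/72874) + (68*(-119/40221)*(-39031/119))*(-1/53571) = 19074/36437 + (2654108/40221)*(-1/53571) = 19074/36437 - 2654108/2154679191 = 41001643155938/78510045682467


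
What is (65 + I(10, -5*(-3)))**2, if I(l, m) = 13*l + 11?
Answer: 42436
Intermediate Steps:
I(l, m) = 11 + 13*l
(65 + I(10, -5*(-3)))**2 = (65 + (11 + 13*10))**2 = (65 + (11 + 130))**2 = (65 + 141)**2 = 206**2 = 42436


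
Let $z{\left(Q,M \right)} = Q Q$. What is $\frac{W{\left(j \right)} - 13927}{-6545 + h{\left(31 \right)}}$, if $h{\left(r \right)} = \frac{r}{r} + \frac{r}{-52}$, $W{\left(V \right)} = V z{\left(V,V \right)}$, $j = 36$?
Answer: $- \frac{1701908}{340319} \approx -5.0009$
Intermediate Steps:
$z{\left(Q,M \right)} = Q^{2}$
$W{\left(V \right)} = V^{3}$ ($W{\left(V \right)} = V V^{2} = V^{3}$)
$h{\left(r \right)} = 1 - \frac{r}{52}$ ($h{\left(r \right)} = 1 + r \left(- \frac{1}{52}\right) = 1 - \frac{r}{52}$)
$\frac{W{\left(j \right)} - 13927}{-6545 + h{\left(31 \right)}} = \frac{36^{3} - 13927}{-6545 + \left(1 - \frac{31}{52}\right)} = \frac{46656 - 13927}{-6545 + \left(1 - \frac{31}{52}\right)} = \frac{32729}{-6545 + \frac{21}{52}} = \frac{32729}{- \frac{340319}{52}} = 32729 \left(- \frac{52}{340319}\right) = - \frac{1701908}{340319}$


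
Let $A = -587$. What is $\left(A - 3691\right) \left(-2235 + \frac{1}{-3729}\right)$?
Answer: $\frac{11884734616}{1243} \approx 9.5613 \cdot 10^{6}$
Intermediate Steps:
$\left(A - 3691\right) \left(-2235 + \frac{1}{-3729}\right) = \left(-587 - 3691\right) \left(-2235 + \frac{1}{-3729}\right) = - 4278 \left(-2235 - \frac{1}{3729}\right) = \left(-4278\right) \left(- \frac{8334316}{3729}\right) = \frac{11884734616}{1243}$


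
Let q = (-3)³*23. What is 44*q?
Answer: -27324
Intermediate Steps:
q = -621 (q = -27*23 = -621)
44*q = 44*(-621) = -27324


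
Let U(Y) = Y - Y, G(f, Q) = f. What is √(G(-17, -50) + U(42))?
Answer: I*√17 ≈ 4.1231*I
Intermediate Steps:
U(Y) = 0
√(G(-17, -50) + U(42)) = √(-17 + 0) = √(-17) = I*√17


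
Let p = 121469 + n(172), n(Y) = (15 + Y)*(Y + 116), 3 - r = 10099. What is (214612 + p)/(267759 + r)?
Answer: 389937/257663 ≈ 1.5134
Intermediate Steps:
r = -10096 (r = 3 - 1*10099 = 3 - 10099 = -10096)
n(Y) = (15 + Y)*(116 + Y)
p = 175325 (p = 121469 + (1740 + 172² + 131*172) = 121469 + (1740 + 29584 + 22532) = 121469 + 53856 = 175325)
(214612 + p)/(267759 + r) = (214612 + 175325)/(267759 - 10096) = 389937/257663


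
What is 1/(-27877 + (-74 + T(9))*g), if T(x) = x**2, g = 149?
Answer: -1/26834 ≈ -3.7266e-5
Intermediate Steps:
1/(-27877 + (-74 + T(9))*g) = 1/(-27877 + (-74 + 9**2)*149) = 1/(-27877 + (-74 + 81)*149) = 1/(-27877 + 7*149) = 1/(-27877 + 1043) = 1/(-26834) = -1/26834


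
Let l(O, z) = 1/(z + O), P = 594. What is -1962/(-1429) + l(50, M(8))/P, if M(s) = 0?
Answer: 58272829/42441300 ≈ 1.3730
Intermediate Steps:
l(O, z) = 1/(O + z)
-1962/(-1429) + l(50, M(8))/P = -1962/(-1429) + 1/((50 + 0)*594) = -1962*(-1/1429) + (1/594)/50 = 1962/1429 + (1/50)*(1/594) = 1962/1429 + 1/29700 = 58272829/42441300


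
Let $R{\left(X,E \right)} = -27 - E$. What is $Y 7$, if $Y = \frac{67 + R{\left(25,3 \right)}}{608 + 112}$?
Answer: $\frac{259}{720} \approx 0.35972$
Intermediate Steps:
$Y = \frac{37}{720}$ ($Y = \frac{67 - 30}{608 + 112} = \frac{67 - 30}{720} = \left(67 - 30\right) \frac{1}{720} = 37 \cdot \frac{1}{720} = \frac{37}{720} \approx 0.051389$)
$Y 7 = \frac{37}{720} \cdot 7 = \frac{259}{720}$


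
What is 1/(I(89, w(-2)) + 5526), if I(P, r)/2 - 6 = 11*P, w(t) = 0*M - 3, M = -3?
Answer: 1/7496 ≈ 0.00013340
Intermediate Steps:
w(t) = -3 (w(t) = 0*(-3) - 3 = 0 - 3 = -3)
I(P, r) = 12 + 22*P (I(P, r) = 12 + 2*(11*P) = 12 + 22*P)
1/(I(89, w(-2)) + 5526) = 1/((12 + 22*89) + 5526) = 1/((12 + 1958) + 5526) = 1/(1970 + 5526) = 1/7496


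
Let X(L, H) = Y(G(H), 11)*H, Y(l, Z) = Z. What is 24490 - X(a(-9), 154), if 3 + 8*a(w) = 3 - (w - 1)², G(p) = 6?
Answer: 22796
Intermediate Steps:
a(w) = -(-1 + w)²/8 (a(w) = -3/8 + (3 - (w - 1)²)/8 = -3/8 + (3 - (-1 + w)²)/8 = -3/8 + (3/8 - (-1 + w)²/8) = -(-1 + w)²/8)
X(L, H) = 11*H
24490 - X(a(-9), 154) = 24490 - 11*154 = 24490 - 1*1694 = 24490 - 1694 = 22796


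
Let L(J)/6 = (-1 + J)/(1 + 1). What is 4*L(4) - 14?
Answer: 22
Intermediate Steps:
L(J) = -3 + 3*J (L(J) = 6*((-1 + J)/(1 + 1)) = 6*((-1 + J)/2) = 6*((-1 + J)*(½)) = 6*(-½ + J/2) = -3 + 3*J)
4*L(4) - 14 = 4*(-3 + 3*4) - 14 = 4*(-3 + 12) - 14 = 4*9 - 14 = 36 - 14 = 22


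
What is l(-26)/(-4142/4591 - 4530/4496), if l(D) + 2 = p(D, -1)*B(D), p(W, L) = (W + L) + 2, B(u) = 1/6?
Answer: 190930508/59129493 ≈ 3.2290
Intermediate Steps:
B(u) = 1/6
p(W, L) = 2 + L + W (p(W, L) = (L + W) + 2 = 2 + L + W)
l(D) = -11/6 + D/6 (l(D) = -2 + (2 - 1 + D)*(1/6) = -2 + (1 + D)*(1/6) = -2 + (1/6 + D/6) = -11/6 + D/6)
l(-26)/(-4142/4591 - 4530/4496) = (-11/6 + (1/6)*(-26))/(-4142/4591 - 4530/4496) = (-11/6 - 13/3)/(-4142*1/4591 - 4530*1/4496) = -37/(6*(-4142/4591 - 2265/2248)) = -37/(6*(-19709831/10320568)) = -37/6*(-10320568/19709831) = 190930508/59129493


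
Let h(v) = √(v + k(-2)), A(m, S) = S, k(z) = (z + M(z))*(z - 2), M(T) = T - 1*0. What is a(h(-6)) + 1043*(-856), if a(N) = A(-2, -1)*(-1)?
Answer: -892807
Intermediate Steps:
M(T) = T (M(T) = T + 0 = T)
k(z) = 2*z*(-2 + z) (k(z) = (z + z)*(z - 2) = (2*z)*(-2 + z) = 2*z*(-2 + z))
h(v) = √(16 + v) (h(v) = √(v + 2*(-2)*(-2 - 2)) = √(v + 2*(-2)*(-4)) = √(v + 16) = √(16 + v))
a(N) = 1 (a(N) = -1*(-1) = 1)
a(h(-6)) + 1043*(-856) = 1 + 1043*(-856) = 1 - 892808 = -892807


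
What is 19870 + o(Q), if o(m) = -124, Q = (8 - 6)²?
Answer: 19746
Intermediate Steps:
Q = 4 (Q = 2² = 4)
19870 + o(Q) = 19870 - 124 = 19746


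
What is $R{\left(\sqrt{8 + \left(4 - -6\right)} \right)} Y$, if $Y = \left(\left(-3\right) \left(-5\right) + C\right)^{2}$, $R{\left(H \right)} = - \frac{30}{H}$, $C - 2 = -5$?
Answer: $- 720 \sqrt{2} \approx -1018.2$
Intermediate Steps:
$C = -3$ ($C = 2 - 5 = -3$)
$Y = 144$ ($Y = \left(\left(-3\right) \left(-5\right) - 3\right)^{2} = \left(15 - 3\right)^{2} = 12^{2} = 144$)
$R{\left(\sqrt{8 + \left(4 - -6\right)} \right)} Y = - \frac{30}{\sqrt{8 + \left(4 - -6\right)}} 144 = - \frac{30}{\sqrt{8 + \left(4 + 6\right)}} 144 = - \frac{30}{\sqrt{8 + 10}} \cdot 144 = - \frac{30}{\sqrt{18}} \cdot 144 = - \frac{30}{3 \sqrt{2}} \cdot 144 = - 30 \frac{\sqrt{2}}{6} \cdot 144 = - 5 \sqrt{2} \cdot 144 = - 720 \sqrt{2}$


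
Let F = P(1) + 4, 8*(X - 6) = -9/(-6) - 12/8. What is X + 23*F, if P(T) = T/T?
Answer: 121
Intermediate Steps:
P(T) = 1
X = 6 (X = 6 + (-9/(-6) - 12/8)/8 = 6 + (-9*(-⅙) - 12*⅛)/8 = 6 + (3/2 - 3/2)/8 = 6 + (⅛)*0 = 6 + 0 = 6)
F = 5 (F = 1 + 4 = 5)
X + 23*F = 6 + 23*5 = 6 + 115 = 121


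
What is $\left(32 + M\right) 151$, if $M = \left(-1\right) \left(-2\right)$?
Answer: $5134$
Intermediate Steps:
$M = 2$
$\left(32 + M\right) 151 = \left(32 + 2\right) 151 = 34 \cdot 151 = 5134$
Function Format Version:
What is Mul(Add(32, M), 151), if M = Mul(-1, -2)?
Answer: 5134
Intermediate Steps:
M = 2
Mul(Add(32, M), 151) = Mul(Add(32, 2), 151) = Mul(34, 151) = 5134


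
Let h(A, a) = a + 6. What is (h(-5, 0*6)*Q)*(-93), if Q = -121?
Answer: 67518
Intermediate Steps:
h(A, a) = 6 + a
(h(-5, 0*6)*Q)*(-93) = ((6 + 0*6)*(-121))*(-93) = ((6 + 0)*(-121))*(-93) = (6*(-121))*(-93) = -726*(-93) = 67518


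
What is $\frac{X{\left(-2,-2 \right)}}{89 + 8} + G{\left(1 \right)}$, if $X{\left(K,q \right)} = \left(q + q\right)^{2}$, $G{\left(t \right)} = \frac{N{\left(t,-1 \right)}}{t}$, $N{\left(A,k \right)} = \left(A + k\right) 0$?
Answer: $\frac{16}{97} \approx 0.16495$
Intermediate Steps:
$N{\left(A,k \right)} = 0$
$G{\left(t \right)} = 0$ ($G{\left(t \right)} = \frac{0}{t} = 0$)
$X{\left(K,q \right)} = 4 q^{2}$ ($X{\left(K,q \right)} = \left(2 q\right)^{2} = 4 q^{2}$)
$\frac{X{\left(-2,-2 \right)}}{89 + 8} + G{\left(1 \right)} = \frac{4 \left(-2\right)^{2}}{89 + 8} + 0 = \frac{4 \cdot 4}{97} + 0 = 16 \cdot \frac{1}{97} + 0 = \frac{16}{97} + 0 = \frac{16}{97}$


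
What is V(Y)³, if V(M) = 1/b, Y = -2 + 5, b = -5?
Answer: -1/125 ≈ -0.0080000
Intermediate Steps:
Y = 3
V(M) = -⅕ (V(M) = 1/(-5) = -⅕)
V(Y)³ = (-⅕)³ = -1/125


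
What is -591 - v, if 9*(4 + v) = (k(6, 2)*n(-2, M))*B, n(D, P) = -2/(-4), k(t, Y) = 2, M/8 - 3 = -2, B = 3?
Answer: -1762/3 ≈ -587.33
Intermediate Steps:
M = 8 (M = 24 + 8*(-2) = 24 - 16 = 8)
n(D, P) = ½ (n(D, P) = -2*(-¼) = ½)
v = -11/3 (v = -4 + ((2*(½))*3)/9 = -4 + (1*3)/9 = -4 + (⅑)*3 = -4 + ⅓ = -11/3 ≈ -3.6667)
-591 - v = -591 - 1*(-11/3) = -591 + 11/3 = -1762/3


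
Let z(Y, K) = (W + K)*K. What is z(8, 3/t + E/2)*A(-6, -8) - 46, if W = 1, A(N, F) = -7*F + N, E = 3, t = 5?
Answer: 559/2 ≈ 279.50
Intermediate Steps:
A(N, F) = N - 7*F
z(Y, K) = K*(1 + K) (z(Y, K) = (1 + K)*K = K*(1 + K))
z(8, 3/t + E/2)*A(-6, -8) - 46 = ((3/5 + 3/2)*(1 + (3/5 + 3/2)))*(-6 - 7*(-8)) - 46 = ((3*(1/5) + 3*(1/2))*(1 + (3*(1/5) + 3*(1/2))))*(-6 + 56) - 46 = ((3/5 + 3/2)*(1 + (3/5 + 3/2)))*50 - 46 = (21*(1 + 21/10)/10)*50 - 46 = ((21/10)*(31/10))*50 - 46 = (651/100)*50 - 46 = 651/2 - 46 = 559/2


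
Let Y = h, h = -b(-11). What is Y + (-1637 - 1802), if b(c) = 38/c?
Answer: -37791/11 ≈ -3435.5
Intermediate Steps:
h = 38/11 (h = -38/(-11) = -38*(-1)/11 = -1*(-38/11) = 38/11 ≈ 3.4545)
Y = 38/11 ≈ 3.4545
Y + (-1637 - 1802) = 38/11 + (-1637 - 1802) = 38/11 - 3439 = -37791/11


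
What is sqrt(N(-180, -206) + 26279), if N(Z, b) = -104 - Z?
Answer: sqrt(26355) ≈ 162.34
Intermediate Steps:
sqrt(N(-180, -206) + 26279) = sqrt((-104 - 1*(-180)) + 26279) = sqrt((-104 + 180) + 26279) = sqrt(76 + 26279) = sqrt(26355)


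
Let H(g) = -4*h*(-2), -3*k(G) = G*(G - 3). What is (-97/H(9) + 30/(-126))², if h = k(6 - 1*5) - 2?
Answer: 35414401/451584 ≈ 78.423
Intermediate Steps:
k(G) = -G*(-3 + G)/3 (k(G) = -G*(G - 3)/3 = -G*(-3 + G)/3)
h = -4/3 (h = (6 - 1*5)*(3 - (6 - 1*5))/3 - 2 = (6 - 5)*(3 - (6 - 5))/3 - 2 = (⅓)*1*(3 - 1*1) - 2 = (⅓)*1*(3 - 1) - 2 = (⅓)*1*2 - 2 = ⅔ - 2 = -4/3 ≈ -1.3333)
H(g) = -32/3 (H(g) = -4*(-4/3)*(-2) = (16/3)*(-2) = -32/3)
(-97/H(9) + 30/(-126))² = (-97/(-32/3) + 30/(-126))² = (-97*(-3/32) + 30*(-1/126))² = (291/32 - 5/21)² = (5951/672)² = 35414401/451584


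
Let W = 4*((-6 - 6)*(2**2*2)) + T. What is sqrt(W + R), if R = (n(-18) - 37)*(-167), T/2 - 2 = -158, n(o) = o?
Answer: sqrt(8489) ≈ 92.136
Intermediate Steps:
T = -312 (T = 4 + 2*(-158) = 4 - 316 = -312)
R = 9185 (R = (-18 - 37)*(-167) = -55*(-167) = 9185)
W = -696 (W = 4*((-6 - 6)*(2**2*2)) - 312 = 4*(-48*2) - 312 = 4*(-12*8) - 312 = 4*(-96) - 312 = -384 - 312 = -696)
sqrt(W + R) = sqrt(-696 + 9185) = sqrt(8489)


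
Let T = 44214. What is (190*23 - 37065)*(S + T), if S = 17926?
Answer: -2031667300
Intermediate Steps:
(190*23 - 37065)*(S + T) = (190*23 - 37065)*(17926 + 44214) = (4370 - 37065)*62140 = -32695*62140 = -2031667300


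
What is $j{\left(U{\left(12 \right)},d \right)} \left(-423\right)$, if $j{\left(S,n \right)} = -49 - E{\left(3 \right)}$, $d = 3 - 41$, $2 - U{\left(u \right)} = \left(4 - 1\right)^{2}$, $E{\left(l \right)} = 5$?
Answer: $22842$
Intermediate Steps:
$U{\left(u \right)} = -7$ ($U{\left(u \right)} = 2 - \left(4 - 1\right)^{2} = 2 - 3^{2} = 2 - 9 = -7$)
$d = -38$ ($d = 3 - 41 = -38$)
$j{\left(S,n \right)} = -54$ ($j{\left(S,n \right)} = -49 - 5 = -54$)
$j{\left(U{\left(12 \right)},d \right)} \left(-423\right) = \left(-54\right) \left(-423\right) = 22842$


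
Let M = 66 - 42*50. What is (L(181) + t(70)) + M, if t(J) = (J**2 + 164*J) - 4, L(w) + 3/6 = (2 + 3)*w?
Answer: 30493/2 ≈ 15247.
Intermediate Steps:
M = -2034 (M = 66 - 2100 = -2034)
L(w) = -1/2 + 5*w (L(w) = -1/2 + (2 + 3)*w = -1/2 + 5*w)
t(J) = -4 + J**2 + 164*J
(L(181) + t(70)) + M = ((-1/2 + 5*181) + (-4 + 70**2 + 164*70)) - 2034 = ((-1/2 + 905) + (-4 + 4900 + 11480)) - 2034 = (1809/2 + 16376) - 2034 = 34561/2 - 2034 = 30493/2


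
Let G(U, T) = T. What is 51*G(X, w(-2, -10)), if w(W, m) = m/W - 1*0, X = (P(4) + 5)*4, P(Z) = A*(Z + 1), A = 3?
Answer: 255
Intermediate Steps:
P(Z) = 3 + 3*Z (P(Z) = 3*(Z + 1) = 3*(1 + Z) = 3 + 3*Z)
X = 80 (X = ((3 + 3*4) + 5)*4 = ((3 + 12) + 5)*4 = (15 + 5)*4 = 20*4 = 80)
w(W, m) = m/W (w(W, m) = m/W + 0 = m/W)
51*G(X, w(-2, -10)) = 51*(-10/(-2)) = 51*(-10*(-½)) = 51*5 = 255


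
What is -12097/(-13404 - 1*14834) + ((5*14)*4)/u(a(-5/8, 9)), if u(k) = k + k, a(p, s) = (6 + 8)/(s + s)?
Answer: 5094937/28238 ≈ 180.43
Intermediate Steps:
a(p, s) = 7/s (a(p, s) = 14/((2*s)) = 14*(1/(2*s)) = 7/s)
u(k) = 2*k
-12097/(-13404 - 1*14834) + ((5*14)*4)/u(a(-5/8, 9)) = -12097/(-13404 - 1*14834) + ((5*14)*4)/((2*(7/9))) = -12097/(-13404 - 14834) + (70*4)/((2*(7*(⅑)))) = -12097/(-28238) + 280/((2*(7/9))) = -12097*(-1/28238) + 280/(14/9) = 12097/28238 + 280*(9/14) = 12097/28238 + 180 = 5094937/28238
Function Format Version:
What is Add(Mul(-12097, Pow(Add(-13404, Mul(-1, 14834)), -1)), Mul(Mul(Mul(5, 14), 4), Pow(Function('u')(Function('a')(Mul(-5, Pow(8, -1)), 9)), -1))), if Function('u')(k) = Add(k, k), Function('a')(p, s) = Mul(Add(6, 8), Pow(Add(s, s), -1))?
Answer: Rational(5094937, 28238) ≈ 180.43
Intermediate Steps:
Function('a')(p, s) = Mul(7, Pow(s, -1)) (Function('a')(p, s) = Mul(14, Pow(Mul(2, s), -1)) = Mul(14, Mul(Rational(1, 2), Pow(s, -1))) = Mul(7, Pow(s, -1)))
Function('u')(k) = Mul(2, k)
Add(Mul(-12097, Pow(Add(-13404, Mul(-1, 14834)), -1)), Mul(Mul(Mul(5, 14), 4), Pow(Function('u')(Function('a')(Mul(-5, Pow(8, -1)), 9)), -1))) = Add(Mul(-12097, Pow(Add(-13404, Mul(-1, 14834)), -1)), Mul(Mul(Mul(5, 14), 4), Pow(Mul(2, Mul(7, Pow(9, -1))), -1))) = Add(Mul(-12097, Pow(Add(-13404, -14834), -1)), Mul(Mul(70, 4), Pow(Mul(2, Mul(7, Rational(1, 9))), -1))) = Add(Mul(-12097, Pow(-28238, -1)), Mul(280, Pow(Mul(2, Rational(7, 9)), -1))) = Add(Mul(-12097, Rational(-1, 28238)), Mul(280, Pow(Rational(14, 9), -1))) = Add(Rational(12097, 28238), Mul(280, Rational(9, 14))) = Add(Rational(12097, 28238), 180) = Rational(5094937, 28238)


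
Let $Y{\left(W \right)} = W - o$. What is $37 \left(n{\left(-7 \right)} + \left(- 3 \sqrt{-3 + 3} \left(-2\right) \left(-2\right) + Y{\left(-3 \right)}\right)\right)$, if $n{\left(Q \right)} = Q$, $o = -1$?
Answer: $-333$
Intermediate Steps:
$Y{\left(W \right)} = 1 + W$ ($Y{\left(W \right)} = W - -1 = W + 1 = 1 + W$)
$37 \left(n{\left(-7 \right)} + \left(- 3 \sqrt{-3 + 3} \left(-2\right) \left(-2\right) + Y{\left(-3 \right)}\right)\right) = 37 \left(-7 + \left(- 3 \sqrt{-3 + 3} \left(-2\right) \left(-2\right) + \left(1 - 3\right)\right)\right) = 37 \left(-7 - \left(2 - - 3 \sqrt{0} \left(-2\right) \left(-2\right)\right)\right) = 37 \left(-7 - \left(2 - \left(-3\right) 0 \left(-2\right) \left(-2\right)\right)\right) = 37 \left(-7 - \left(2 - 0 \left(-2\right) \left(-2\right)\right)\right) = 37 \left(-7 + \left(0 \left(-2\right) - 2\right)\right) = 37 \left(-7 + \left(0 - 2\right)\right) = 37 \left(-7 - 2\right) = 37 \left(-9\right) = -333$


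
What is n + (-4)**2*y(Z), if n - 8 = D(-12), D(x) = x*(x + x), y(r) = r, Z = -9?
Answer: 152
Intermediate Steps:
D(x) = 2*x**2 (D(x) = x*(2*x) = 2*x**2)
n = 296 (n = 8 + 2*(-12)**2 = 8 + 2*144 = 8 + 288 = 296)
n + (-4)**2*y(Z) = 296 + (-4)**2*(-9) = 296 + 16*(-9) = 296 - 144 = 152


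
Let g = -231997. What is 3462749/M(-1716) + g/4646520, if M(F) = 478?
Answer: 8044810794457/1110518280 ≈ 7244.2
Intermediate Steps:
3462749/M(-1716) + g/4646520 = 3462749/478 - 231997/4646520 = 8044810794457/1110518280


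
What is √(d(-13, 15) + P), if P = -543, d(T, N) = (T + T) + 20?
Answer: 3*I*√61 ≈ 23.431*I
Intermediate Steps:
d(T, N) = 20 + 2*T (d(T, N) = 2*T + 20 = 20 + 2*T)
√(d(-13, 15) + P) = √((20 + 2*(-13)) - 543) = √((20 - 26) - 543) = √(-6 - 543) = √(-549) = 3*I*√61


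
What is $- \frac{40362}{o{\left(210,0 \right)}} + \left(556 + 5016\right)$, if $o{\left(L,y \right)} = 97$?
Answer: $\frac{500122}{97} \approx 5155.9$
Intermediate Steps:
$- \frac{40362}{o{\left(210,0 \right)}} + \left(556 + 5016\right) = - \frac{40362}{97} + \left(556 + 5016\right) = \left(-40362\right) \frac{1}{97} + 5572 = - \frac{40362}{97} + 5572 = \frac{500122}{97}$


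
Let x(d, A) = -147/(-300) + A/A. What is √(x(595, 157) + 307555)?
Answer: √30755649/10 ≈ 554.58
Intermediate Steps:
x(d, A) = 149/100 (x(d, A) = -147*(-1/300) + 1 = 49/100 + 1 = 149/100)
√(x(595, 157) + 307555) = √(149/100 + 307555) = √(30755649/100) = √30755649/10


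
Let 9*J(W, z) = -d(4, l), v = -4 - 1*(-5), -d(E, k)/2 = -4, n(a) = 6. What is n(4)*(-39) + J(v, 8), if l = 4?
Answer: -2114/9 ≈ -234.89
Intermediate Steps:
d(E, k) = 8 (d(E, k) = -2*(-4) = 8)
v = 1 (v = -4 + 5 = 1)
J(W, z) = -8/9 (J(W, z) = (-1*8)/9 = (⅑)*(-8) = -8/9)
n(4)*(-39) + J(v, 8) = 6*(-39) - 8/9 = -234 - 8/9 = -2114/9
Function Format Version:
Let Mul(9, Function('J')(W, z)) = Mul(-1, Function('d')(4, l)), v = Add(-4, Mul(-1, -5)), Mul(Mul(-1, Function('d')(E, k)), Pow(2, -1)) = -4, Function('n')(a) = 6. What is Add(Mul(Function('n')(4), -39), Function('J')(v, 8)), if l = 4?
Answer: Rational(-2114, 9) ≈ -234.89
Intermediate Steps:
Function('d')(E, k) = 8 (Function('d')(E, k) = Mul(-2, -4) = 8)
v = 1 (v = Add(-4, 5) = 1)
Function('J')(W, z) = Rational(-8, 9) (Function('J')(W, z) = Mul(Rational(1, 9), Mul(-1, 8)) = Mul(Rational(1, 9), -8) = Rational(-8, 9))
Add(Mul(Function('n')(4), -39), Function('J')(v, 8)) = Add(Mul(6, -39), Rational(-8, 9)) = Add(-234, Rational(-8, 9)) = Rational(-2114, 9)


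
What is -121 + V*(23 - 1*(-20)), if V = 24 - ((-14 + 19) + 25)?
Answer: -379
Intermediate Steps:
V = -6 (V = 24 - (5 + 25) = 24 - 1*30 = 24 - 30 = -6)
-121 + V*(23 - 1*(-20)) = -121 - 6*(23 - 1*(-20)) = -121 - 6*(23 + 20) = -121 - 6*43 = -121 - 258 = -379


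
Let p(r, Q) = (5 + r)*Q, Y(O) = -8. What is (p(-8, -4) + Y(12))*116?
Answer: 464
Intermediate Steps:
p(r, Q) = Q*(5 + r)
(p(-8, -4) + Y(12))*116 = (-4*(5 - 8) - 8)*116 = (-4*(-3) - 8)*116 = (12 - 8)*116 = 4*116 = 464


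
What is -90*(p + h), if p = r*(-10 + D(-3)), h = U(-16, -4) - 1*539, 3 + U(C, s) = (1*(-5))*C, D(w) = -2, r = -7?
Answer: 34020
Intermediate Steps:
U(C, s) = -3 - 5*C (U(C, s) = -3 + (1*(-5))*C = -3 - 5*C)
h = -462 (h = (-3 - 5*(-16)) - 1*539 = (-3 + 80) - 539 = 77 - 539 = -462)
p = 84 (p = -7*(-10 - 2) = -7*(-12) = 84)
-90*(p + h) = -90*(84 - 462) = -90*(-378) = 34020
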